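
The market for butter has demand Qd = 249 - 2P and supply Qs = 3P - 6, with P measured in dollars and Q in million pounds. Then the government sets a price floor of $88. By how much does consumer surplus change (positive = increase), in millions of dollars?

-4070

Setting quantity demanded equal to quantity supplied, 249 - 2P = 3P - 6, gives P* = 51 and Q* = 147.
The floor of 88 is above the equilibrium price 51, so it binds.
At P = 88: Qd = 249 - 2·88 = 73 and Qs = 3·88 - 6 = 258.
Consumer surplus without the control is ½ · (124.5 - 51) · 147 = 5402.25.
With the floor, consumers buy 73 units at 88, so CS = ½ · (124.5 - 88) · 73 = 1332.25.
Change in consumer surplus = 1332.25 - 5402.25 = -4070.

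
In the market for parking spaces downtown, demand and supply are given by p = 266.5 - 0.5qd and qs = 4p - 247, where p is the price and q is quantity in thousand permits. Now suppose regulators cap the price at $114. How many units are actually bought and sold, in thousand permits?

209

Rearranging demand gives qd = 533 - 2p. Without the control the market clears where 533 - 2p = 4p - 247, i.e. p* = 130 and q* = 273.
Because the ceiling (114) lies below the market-clearing price, it is binding.
At p = 114: qd = 533 - 2·114 = 305 and qs = 4·114 - 247 = 209.
The quantity actually transacted is the short side, supply: 209.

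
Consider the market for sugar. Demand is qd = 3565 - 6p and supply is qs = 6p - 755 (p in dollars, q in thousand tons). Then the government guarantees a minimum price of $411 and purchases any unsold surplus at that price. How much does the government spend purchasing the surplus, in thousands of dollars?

Without the control the market clears where 3565 - 6p = 6p - 755, i.e. p* = 360 and q* = 1405.
Because the floor (411) lies above the market-clearing price, it is binding.
At p = 411: qd = 3565 - 6·411 = 1099 and qs = 6·411 - 755 = 1711.
Surplus = qs - qd = 612.
Government expenditure = surplus × support price = 612 × 411 = 251532.

251532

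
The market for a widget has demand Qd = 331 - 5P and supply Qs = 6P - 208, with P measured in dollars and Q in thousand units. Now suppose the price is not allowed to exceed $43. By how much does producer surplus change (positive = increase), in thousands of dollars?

-408

Without the control the market clears where 331 - 5P = 6P - 208, i.e. P* = 49 and Q* = 86.
Because the ceiling (43) lies below the market-clearing price, it is binding.
At P = 43: Qd = 331 - 5·43 = 116 and Qs = 6·43 - 208 = 50.
Producer surplus without the control is ½ · (49 - 104/3) · 86 = 1849/3.
With the ceiling, producers sell 50 units at 43, so PS = ½ · (43 - 104/3) · 50 = 625/3.
Change in producer surplus = 625/3 - 1849/3 = -408.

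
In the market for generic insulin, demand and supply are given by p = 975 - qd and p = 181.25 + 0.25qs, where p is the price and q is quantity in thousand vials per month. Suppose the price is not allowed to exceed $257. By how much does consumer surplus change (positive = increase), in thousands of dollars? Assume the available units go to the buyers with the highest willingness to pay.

-29963

Rearranging demand gives qd = 975 - p; rearranging supply gives qs = 4p - 725. Equilibrium: 975 - p = 4p - 725, so 1700 = 5p and p* = 340, q* = 635.
Since 257 < 340, the ceiling is binding.
At p = 257: qd = 975 - 257 = 718 and qs = 4·257 - 725 = 303.
Consumer surplus without the control is ½ · (975 - 340) · 635 = 201612.5.
With the ceiling, 303 units are sold at 257 (assume they go to the highest-value buyers). The demand price at q = 303 is 672, so CS = ½ · [(975 - 257) + (672 - 257)] · 303 = 171649.5.
Change in consumer surplus = 171649.5 - 201612.5 = -29963.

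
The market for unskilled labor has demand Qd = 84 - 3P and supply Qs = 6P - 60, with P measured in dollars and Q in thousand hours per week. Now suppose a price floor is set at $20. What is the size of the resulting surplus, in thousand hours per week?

36

Setting quantity demanded equal to quantity supplied, 84 - 3P = 6P - 60, gives P* = 16 and Q* = 36.
Because the floor (20) lies above the market-clearing price, it is binding.
At P = 20: Qd = 84 - 3·20 = 24 and Qs = 6·20 - 60 = 60.
Surplus = Qs - Qd = 60 - 24 = 36.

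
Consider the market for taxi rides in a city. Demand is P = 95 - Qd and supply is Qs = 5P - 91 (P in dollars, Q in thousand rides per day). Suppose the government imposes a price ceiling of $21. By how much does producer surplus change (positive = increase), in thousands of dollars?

-390

Rearranging demand gives Qd = 95 - P. In a free market, 95 - P = 5P - 91 gives the equilibrium P* = 31, Q* = 64.
The ceiling of 21 is below the equilibrium price 31, so it binds.
At P = 21: Qd = 95 - 21 = 74 and Qs = 5·21 - 91 = 14.
Producer surplus without the control is ½ · (31 - 18.2) · 64 = 409.6.
With the ceiling, producers sell 14 units at 21, so PS = ½ · (21 - 18.2) · 14 = 19.6.
Change in producer surplus = 19.6 - 409.6 = -390.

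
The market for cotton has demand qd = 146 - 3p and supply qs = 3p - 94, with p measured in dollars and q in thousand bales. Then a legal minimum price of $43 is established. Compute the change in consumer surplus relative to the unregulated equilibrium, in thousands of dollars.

-64.5

Setting quantity demanded equal to quantity supplied, 146 - 3p = 3p - 94, gives p* = 40 and q* = 26.
The floor of 43 is above the equilibrium price 40, so it binds.
At p = 43: qd = 146 - 3·43 = 17 and qs = 3·43 - 94 = 35.
Consumer surplus without the control is ½ · (146/3 - 40) · 26 = 338/3.
With the floor, consumers buy 17 units at 43, so CS = ½ · (146/3 - 43) · 17 = 289/6.
Change in consumer surplus = 289/6 - 338/3 = -64.5.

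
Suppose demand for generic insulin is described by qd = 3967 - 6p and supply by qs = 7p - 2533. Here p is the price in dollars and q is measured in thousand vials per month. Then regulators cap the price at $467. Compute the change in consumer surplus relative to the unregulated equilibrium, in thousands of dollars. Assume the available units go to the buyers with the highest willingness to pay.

Without the control the market clears where 3967 - 6p = 7p - 2533, i.e. p* = 500 and q* = 967.
Because the ceiling (467) lies below the market-clearing price, it is binding.
At p = 467: qd = 3967 - 6·467 = 1165 and qs = 7·467 - 2533 = 736.
Consumer surplus without the control is ½ · (3967/6 - 500) · 967 = 935089/12.
With the ceiling, 736 units are sold at 467 (assume they go to the highest-value buyers). The demand price at q = 736 is 538.5, so CS = ½ · [(3967/6 - 467) + (538.5 - 467)] · 736 = 293296/3.
Change in consumer surplus = 293296/3 - 935089/12 = 19841.25.

19841.25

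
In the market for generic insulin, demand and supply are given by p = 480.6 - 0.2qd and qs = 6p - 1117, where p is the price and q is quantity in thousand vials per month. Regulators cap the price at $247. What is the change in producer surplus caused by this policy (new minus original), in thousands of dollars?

-42632

Rearranging demand gives qd = 2403 - 5p. Setting quantity demanded equal to quantity supplied, 2403 - 5p = 6p - 1117, gives p* = 320 and q* = 803.
Since 247 < 320, the ceiling is binding.
At p = 247: qd = 2403 - 5·247 = 1168 and qs = 6·247 - 1117 = 365.
Producer surplus without the control is ½ · (320 - 1117/6) · 803 = 644809/12.
With the ceiling, producers sell 365 units at 247, so PS = ½ · (247 - 1117/6) · 365 = 133225/12.
Change in producer surplus = 133225/12 - 644809/12 = -42632.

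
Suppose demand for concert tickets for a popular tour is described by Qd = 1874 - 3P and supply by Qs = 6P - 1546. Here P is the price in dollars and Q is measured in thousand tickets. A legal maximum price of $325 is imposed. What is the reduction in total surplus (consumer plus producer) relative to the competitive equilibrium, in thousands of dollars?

27225

Without the control the market clears where 1874 - 3P = 6P - 1546, i.e. P* = 380 and Q* = 734.
The ceiling of 325 is below the equilibrium price 380, so it binds.
At P = 325: Qd = 1874 - 3·325 = 899 and Qs = 6·325 - 1546 = 404.
Quantity traded falls to 404. At Q = 404 the demand price is (1874 - 404)/3 = 490 and the supply price is (1546 + 404)/6 = 325.
Deadweight loss = ½ · (490 - 325) · (734 - 404) = ½ · 165 · 330 = 27225.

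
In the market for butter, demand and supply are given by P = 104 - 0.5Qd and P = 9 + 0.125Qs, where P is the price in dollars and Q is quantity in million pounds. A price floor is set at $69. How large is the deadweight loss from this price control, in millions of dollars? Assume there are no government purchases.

Rearranging demand gives Qd = 208 - 2P; rearranging supply gives Qs = 8P - 72. Setting quantity demanded equal to quantity supplied, 208 - 2P = 8P - 72, gives P* = 28 and Q* = 152.
Since 69 > 28, the floor is binding.
At P = 69: Qd = 208 - 2·69 = 70 and Qs = 8·69 - 72 = 480.
Quantity traded falls to 70. At Q = 70 the demand price is (208 - 70)/2 = 69 and the supply price is (72 + 70)/8 = 17.75.
Deadweight loss = ½ · (69 - 17.75) · (152 - 70) = ½ · 51.25 · 82 = 2101.25.

2101.25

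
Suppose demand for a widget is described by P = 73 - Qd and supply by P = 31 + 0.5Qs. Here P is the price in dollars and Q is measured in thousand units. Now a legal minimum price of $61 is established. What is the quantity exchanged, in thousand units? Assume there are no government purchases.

Rearranging demand gives Qd = 73 - P; rearranging supply gives Qs = 2P - 62. Without the control the market clears where 73 - P = 2P - 62, i.e. P* = 45 and Q* = 28.
Since 61 > 45, the floor is binding.
At P = 61: Qd = 73 - 61 = 12 and Qs = 2·61 - 62 = 60.
The quantity actually transacted is the short side, demand: 12.

12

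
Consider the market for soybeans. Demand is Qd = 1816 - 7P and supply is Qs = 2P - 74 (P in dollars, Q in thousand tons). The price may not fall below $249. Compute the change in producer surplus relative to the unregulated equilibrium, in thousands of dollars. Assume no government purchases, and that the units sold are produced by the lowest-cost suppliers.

Equilibrium: 1816 - 7P = 2P - 74, so 1890 = 9P and P* = 210, Q* = 346.
Because the floor (249) lies above the market-clearing price, it is binding.
At P = 249: Qd = 1816 - 7·249 = 73 and Qs = 2·249 - 74 = 424.
Producer surplus without the control is ½ · (210 - 37) · 346 = 29929.
With the floor, 73 units are sold at 249. The supply price at Q = 73 is 73.5, so PS = ½ · [(249 - 37) + (249 - 73.5)] · 73 = 14143.75.
Change in producer surplus = 14143.75 - 29929 = -15785.25.

-15785.25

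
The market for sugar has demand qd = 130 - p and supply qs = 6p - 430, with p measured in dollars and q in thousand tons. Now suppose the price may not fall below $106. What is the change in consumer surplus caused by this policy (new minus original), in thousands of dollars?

-962

Setting quantity demanded equal to quantity supplied, 130 - p = 6p - 430, gives p* = 80 and q* = 50.
The floor of 106 is above the equilibrium price 80, so it binds.
At p = 106: qd = 130 - 106 = 24 and qs = 6·106 - 430 = 206.
Consumer surplus without the control is ½ · (130 - 80) · 50 = 1250.
With the floor, consumers buy 24 units at 106, so CS = ½ · (130 - 106) · 24 = 288.
Change in consumer surplus = 288 - 1250 = -962.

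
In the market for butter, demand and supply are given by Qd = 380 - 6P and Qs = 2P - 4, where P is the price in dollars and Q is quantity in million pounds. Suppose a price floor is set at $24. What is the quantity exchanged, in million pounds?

Setting quantity demanded equal to quantity supplied, 380 - 6P = 2P - 4, gives P* = 48 and Q* = 92.
The floor of 24 is below the equilibrium price 48, so it is not binding; the market clears at P* = 48, Q* = 92.

92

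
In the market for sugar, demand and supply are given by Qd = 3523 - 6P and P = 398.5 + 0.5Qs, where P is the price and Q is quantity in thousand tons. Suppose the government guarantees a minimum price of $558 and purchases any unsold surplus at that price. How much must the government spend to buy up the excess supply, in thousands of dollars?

80352

Rearranging supply gives Qs = 2P - 797. Setting quantity demanded equal to quantity supplied, 3523 - 6P = 2P - 797, gives P* = 540 and Q* = 283.
Because the floor (558) lies above the market-clearing price, it is binding.
At P = 558: Qd = 3523 - 6·558 = 175 and Qs = 2·558 - 797 = 319.
Surplus = Qs - Qd = 144.
Government expenditure = surplus × support price = 144 × 558 = 80352.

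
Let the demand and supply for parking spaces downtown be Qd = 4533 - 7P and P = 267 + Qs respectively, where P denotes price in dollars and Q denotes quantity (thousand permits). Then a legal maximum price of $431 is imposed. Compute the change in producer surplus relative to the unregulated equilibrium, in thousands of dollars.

Rearranging supply gives Qs = P - 267. Without the control the market clears where 4533 - 7P = P - 267, i.e. P* = 600 and Q* = 333.
The ceiling of 431 is below the equilibrium price 600, so it binds.
At P = 431: Qd = 4533 - 7·431 = 1516 and Qs = 431 - 267 = 164.
Producer surplus without the control is ½ · (600 - 267) · 333 = 55444.5.
With the ceiling, producers sell 164 units at 431, so PS = ½ · (431 - 267) · 164 = 13448.
Change in producer surplus = 13448 - 55444.5 = -41996.5.

-41996.5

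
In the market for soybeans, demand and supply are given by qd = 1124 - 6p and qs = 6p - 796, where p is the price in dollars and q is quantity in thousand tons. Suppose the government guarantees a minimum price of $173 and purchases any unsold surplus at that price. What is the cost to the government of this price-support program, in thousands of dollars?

Equilibrium: 1124 - 6p = 6p - 796, so 1920 = 12p and p* = 160, q* = 164.
Since 173 > 160, the floor is binding.
At p = 173: qd = 1124 - 6·173 = 86 and qs = 6·173 - 796 = 242.
Surplus = qs - qd = 156.
Government expenditure = surplus × support price = 156 × 173 = 26988.

26988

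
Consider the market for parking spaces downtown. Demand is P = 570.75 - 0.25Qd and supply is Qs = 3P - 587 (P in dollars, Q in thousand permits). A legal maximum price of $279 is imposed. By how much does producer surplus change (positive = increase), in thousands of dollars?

-58491.5

Rearranging demand gives Qd = 2283 - 4P. In a free market, 2283 - 4P = 3P - 587 gives the equilibrium P* = 410, Q* = 643.
Since 279 < 410, the ceiling is binding.
At P = 279: Qd = 2283 - 4·279 = 1167 and Qs = 3·279 - 587 = 250.
Producer surplus without the control is ½ · (410 - 587/3) · 643 = 413449/6.
With the ceiling, producers sell 250 units at 279, so PS = ½ · (279 - 587/3) · 250 = 31250/3.
Change in producer surplus = 31250/3 - 413449/6 = -58491.5.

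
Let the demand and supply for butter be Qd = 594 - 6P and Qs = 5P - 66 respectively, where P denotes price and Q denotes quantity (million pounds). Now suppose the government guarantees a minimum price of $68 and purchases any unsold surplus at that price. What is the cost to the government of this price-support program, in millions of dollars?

In a free market, 594 - 6P = 5P - 66 gives the equilibrium P* = 60, Q* = 234.
Because the floor (68) lies above the market-clearing price, it is binding.
At P = 68: Qd = 594 - 6·68 = 186 and Qs = 5·68 - 66 = 274.
Surplus = Qs - Qd = 88.
Government expenditure = surplus × support price = 88 × 68 = 5984.

5984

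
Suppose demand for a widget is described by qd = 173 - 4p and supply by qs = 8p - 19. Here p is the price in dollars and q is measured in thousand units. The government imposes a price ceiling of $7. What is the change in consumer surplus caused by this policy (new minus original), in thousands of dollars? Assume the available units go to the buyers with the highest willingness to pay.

-315

In a free market, 173 - 4p = 8p - 19 gives the equilibrium p* = 16, q* = 109.
The ceiling of 7 is below the equilibrium price 16, so it binds.
At p = 7: qd = 173 - 4·7 = 145 and qs = 8·7 - 19 = 37.
Consumer surplus without the control is ½ · (43.25 - 16) · 109 = 1485.125.
With the ceiling, 37 units are sold at 7 (assume they go to the highest-value buyers). The demand price at q = 37 is 34, so CS = ½ · [(43.25 - 7) + (34 - 7)] · 37 = 1170.125.
Change in consumer surplus = 1170.125 - 1485.125 = -315.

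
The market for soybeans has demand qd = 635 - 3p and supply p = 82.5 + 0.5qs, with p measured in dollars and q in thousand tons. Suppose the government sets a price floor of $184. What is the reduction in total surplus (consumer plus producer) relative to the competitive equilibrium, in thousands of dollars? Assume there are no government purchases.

Rearranging supply gives qs = 2p - 165. Setting quantity demanded equal to quantity supplied, 635 - 3p = 2p - 165, gives p* = 160 and q* = 155.
Since 184 > 160, the floor is binding.
At p = 184: qd = 635 - 3·184 = 83 and qs = 2·184 - 165 = 203.
Quantity traded falls to 83. At q = 83 the demand price is (635 - 83)/3 = 184 and the supply price is (165 + 83)/2 = 124.
Deadweight loss = ½ · (184 - 124) · (155 - 83) = ½ · 60 · 72 = 2160.

2160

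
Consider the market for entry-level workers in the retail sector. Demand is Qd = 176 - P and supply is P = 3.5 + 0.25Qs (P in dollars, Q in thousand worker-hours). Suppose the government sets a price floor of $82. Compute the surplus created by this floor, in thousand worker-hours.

220

Rearranging supply gives Qs = 4P - 14. Setting quantity demanded equal to quantity supplied, 176 - P = 4P - 14, gives P* = 38 and Q* = 138.
Because the floor (82) lies above the market-clearing price, it is binding.
At P = 82: Qd = 176 - 82 = 94 and Qs = 4·82 - 14 = 314.
Surplus = Qs - Qd = 314 - 94 = 220.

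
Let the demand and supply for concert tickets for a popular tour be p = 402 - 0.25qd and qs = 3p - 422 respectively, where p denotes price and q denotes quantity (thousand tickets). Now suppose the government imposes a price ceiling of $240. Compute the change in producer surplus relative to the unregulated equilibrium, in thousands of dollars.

-18650

Rearranging demand gives qd = 1608 - 4p. Without the control the market clears where 1608 - 4p = 3p - 422, i.e. p* = 290 and q* = 448.
The ceiling of 240 is below the equilibrium price 290, so it binds.
At p = 240: qd = 1608 - 4·240 = 648 and qs = 3·240 - 422 = 298.
Producer surplus without the control is ½ · (290 - 422/3) · 448 = 100352/3.
With the ceiling, producers sell 298 units at 240, so PS = ½ · (240 - 422/3) · 298 = 44402/3.
Change in producer surplus = 44402/3 - 100352/3 = -18650.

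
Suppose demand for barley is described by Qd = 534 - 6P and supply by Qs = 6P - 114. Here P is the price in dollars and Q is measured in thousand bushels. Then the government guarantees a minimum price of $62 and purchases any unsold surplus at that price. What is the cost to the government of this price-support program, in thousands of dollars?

In a free market, 534 - 6P = 6P - 114 gives the equilibrium P* = 54, Q* = 210.
The floor of 62 is above the equilibrium price 54, so it binds.
At P = 62: Qd = 534 - 6·62 = 162 and Qs = 6·62 - 114 = 258.
Surplus = Qs - Qd = 96.
Government expenditure = surplus × support price = 96 × 62 = 5952.

5952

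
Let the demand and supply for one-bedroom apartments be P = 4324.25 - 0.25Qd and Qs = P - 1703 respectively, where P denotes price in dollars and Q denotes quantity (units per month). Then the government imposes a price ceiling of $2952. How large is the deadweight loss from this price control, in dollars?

Rearranging demand gives Qd = 17297 - 4P. Setting quantity demanded equal to quantity supplied, 17297 - 4P = P - 1703, gives P* = 3800 and Q* = 2097.
Since 2952 < 3800, the ceiling is binding.
At P = 2952: Qd = 17297 - 4·2952 = 5489 and Qs = 2952 - 1703 = 1249.
Quantity traded falls to 1249. At Q = 1249 the demand price is (17297 - 1249)/4 = 4012 and the supply price is 1703 + 1249 = 2952.
Deadweight loss = ½ · (4012 - 2952) · (2097 - 1249) = ½ · 1060 · 848 = 449440.

449440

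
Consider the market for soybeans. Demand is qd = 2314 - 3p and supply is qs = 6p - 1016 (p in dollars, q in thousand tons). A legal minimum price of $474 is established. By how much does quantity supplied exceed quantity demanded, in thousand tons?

936

In a free market, 2314 - 3p = 6p - 1016 gives the equilibrium p* = 370, q* = 1204.
The floor of 474 is above the equilibrium price 370, so it binds.
At p = 474: qd = 2314 - 3·474 = 892 and qs = 6·474 - 1016 = 1828.
Surplus = qs - qd = 1828 - 892 = 936.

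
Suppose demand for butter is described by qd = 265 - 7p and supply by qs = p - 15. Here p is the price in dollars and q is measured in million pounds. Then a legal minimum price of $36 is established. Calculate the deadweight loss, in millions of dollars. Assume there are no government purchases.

Equilibrium: 265 - 7p = p - 15, so 280 = 8p and p* = 35, q* = 20.
The floor of 36 is above the equilibrium price 35, so it binds.
At p = 36: qd = 265 - 7·36 = 13 and qs = 36 - 15 = 21.
Quantity traded falls to 13. At q = 13 the demand price is (265 - 13)/7 = 36 and the supply price is 15 + 13 = 28.
Deadweight loss = ½ · (36 - 28) · (20 - 13) = ½ · 8 · 7 = 28.

28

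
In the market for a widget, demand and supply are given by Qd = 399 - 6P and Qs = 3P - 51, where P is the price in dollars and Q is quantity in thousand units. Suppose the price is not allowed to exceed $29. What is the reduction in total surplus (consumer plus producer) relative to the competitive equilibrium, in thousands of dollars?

992.25

Without the control the market clears where 399 - 6P = 3P - 51, i.e. P* = 50 and Q* = 99.
Because the ceiling (29) lies below the market-clearing price, it is binding.
At P = 29: Qd = 399 - 6·29 = 225 and Qs = 3·29 - 51 = 36.
Quantity traded falls to 36. At Q = 36 the demand price is (399 - 36)/6 = 60.5 and the supply price is (51 + 36)/3 = 29.
Deadweight loss = ½ · (60.5 - 29) · (99 - 36) = ½ · 31.5 · 63 = 992.25.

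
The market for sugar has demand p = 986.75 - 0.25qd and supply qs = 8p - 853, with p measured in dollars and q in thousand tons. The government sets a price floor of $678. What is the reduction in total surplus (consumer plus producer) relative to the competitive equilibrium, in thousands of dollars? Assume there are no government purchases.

231852

Rearranging demand gives qd = 3947 - 4p. Equilibrium: 3947 - 4p = 8p - 853, so 4800 = 12p and p* = 400, q* = 2347.
Since 678 > 400, the floor is binding.
At p = 678: qd = 3947 - 4·678 = 1235 and qs = 8·678 - 853 = 4571.
Quantity traded falls to 1235. At q = 1235 the demand price is (3947 - 1235)/4 = 678 and the supply price is (853 + 1235)/8 = 261.
Deadweight loss = ½ · (678 - 261) · (2347 - 1235) = ½ · 417 · 1112 = 231852.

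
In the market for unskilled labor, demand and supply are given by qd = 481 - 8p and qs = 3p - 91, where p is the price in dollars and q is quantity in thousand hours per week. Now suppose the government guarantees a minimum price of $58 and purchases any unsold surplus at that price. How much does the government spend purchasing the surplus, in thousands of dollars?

3828

Setting quantity demanded equal to quantity supplied, 481 - 8p = 3p - 91, gives p* = 52 and q* = 65.
The floor of 58 is above the equilibrium price 52, so it binds.
At p = 58: qd = 481 - 8·58 = 17 and qs = 3·58 - 91 = 83.
Surplus = qs - qd = 66.
Government expenditure = surplus × support price = 66 × 58 = 3828.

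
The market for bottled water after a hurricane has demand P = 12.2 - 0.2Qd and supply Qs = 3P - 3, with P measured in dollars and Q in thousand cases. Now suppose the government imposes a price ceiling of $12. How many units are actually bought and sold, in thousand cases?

21

Rearranging demand gives Qd = 61 - 5P. In a free market, 61 - 5P = 3P - 3 gives the equilibrium P* = 8, Q* = 21.
The ceiling of 12 is above the equilibrium price 8, so it is not binding; the market clears at P* = 8, Q* = 21.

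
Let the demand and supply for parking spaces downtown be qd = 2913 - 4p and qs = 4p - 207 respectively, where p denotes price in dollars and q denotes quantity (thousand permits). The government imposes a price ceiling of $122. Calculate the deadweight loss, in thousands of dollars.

287296

In a free market, 2913 - 4p = 4p - 207 gives the equilibrium p* = 390, q* = 1353.
The ceiling of 122 is below the equilibrium price 390, so it binds.
At p = 122: qd = 2913 - 4·122 = 2425 and qs = 4·122 - 207 = 281.
Quantity traded falls to 281. At q = 281 the demand price is (2913 - 281)/4 = 658 and the supply price is (207 + 281)/4 = 122.
Deadweight loss = ½ · (658 - 122) · (1353 - 281) = ½ · 536 · 1072 = 287296.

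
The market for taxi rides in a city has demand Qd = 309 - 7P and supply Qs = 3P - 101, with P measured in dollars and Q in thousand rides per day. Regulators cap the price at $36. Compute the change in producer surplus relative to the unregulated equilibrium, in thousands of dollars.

-72.5

Setting quantity demanded equal to quantity supplied, 309 - 7P = 3P - 101, gives P* = 41 and Q* = 22.
Because the ceiling (36) lies below the market-clearing price, it is binding.
At P = 36: Qd = 309 - 7·36 = 57 and Qs = 3·36 - 101 = 7.
Producer surplus without the control is ½ · (41 - 101/3) · 22 = 242/3.
With the ceiling, producers sell 7 units at 36, so PS = ½ · (36 - 101/3) · 7 = 49/6.
Change in producer surplus = 49/6 - 242/3 = -72.5.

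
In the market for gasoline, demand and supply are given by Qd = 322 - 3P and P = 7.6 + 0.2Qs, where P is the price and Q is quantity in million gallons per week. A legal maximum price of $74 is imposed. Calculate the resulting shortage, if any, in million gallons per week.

0

Rearranging supply gives Qs = 5P - 38. Setting quantity demanded equal to quantity supplied, 322 - 3P = 5P - 38, gives P* = 45 and Q* = 187.
Since 74 is above P* = 45, the ceiling does not bind and the free-market outcome prevails.
Since the control does not bind, there is no shortage.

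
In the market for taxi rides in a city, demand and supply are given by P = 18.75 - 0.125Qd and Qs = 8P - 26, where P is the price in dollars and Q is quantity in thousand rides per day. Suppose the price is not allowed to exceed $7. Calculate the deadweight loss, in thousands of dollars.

Rearranging demand gives Qd = 150 - 8P. Setting quantity demanded equal to quantity supplied, 150 - 8P = 8P - 26, gives P* = 11 and Q* = 62.
The ceiling of 7 is below the equilibrium price 11, so it binds.
At P = 7: Qd = 150 - 8·7 = 94 and Qs = 8·7 - 26 = 30.
Quantity traded falls to 30. At Q = 30 the demand price is (150 - 30)/8 = 15 and the supply price is (26 + 30)/8 = 7.
Deadweight loss = ½ · (15 - 7) · (62 - 30) = ½ · 8 · 32 = 128.

128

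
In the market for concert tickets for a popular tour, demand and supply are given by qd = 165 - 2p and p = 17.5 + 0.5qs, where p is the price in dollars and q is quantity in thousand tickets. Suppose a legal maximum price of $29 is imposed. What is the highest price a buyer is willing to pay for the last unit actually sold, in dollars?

Rearranging supply gives qs = 2p - 35. Equilibrium: 165 - 2p = 2p - 35, so 200 = 4p and p* = 50, q* = 65.
Because the ceiling (29) lies below the market-clearing price, it is binding.
At p = 29: qd = 165 - 2·29 = 107 and qs = 2·29 - 35 = 23.
Only 23 units reach the market. On the demand curve, the marginal buyer's willingness to pay at q = 23 is (165 - 23)/2 = 71.

71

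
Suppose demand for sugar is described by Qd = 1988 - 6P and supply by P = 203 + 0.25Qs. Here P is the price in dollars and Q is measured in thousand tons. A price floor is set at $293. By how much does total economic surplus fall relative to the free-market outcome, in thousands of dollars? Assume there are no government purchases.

1267.5

Rearranging supply gives Qs = 4P - 812. In a free market, 1988 - 6P = 4P - 812 gives the equilibrium P* = 280, Q* = 308.
Because the floor (293) lies above the market-clearing price, it is binding.
At P = 293: Qd = 1988 - 6·293 = 230 and Qs = 4·293 - 812 = 360.
Quantity traded falls to 230. At Q = 230 the demand price is (1988 - 230)/6 = 293 and the supply price is (812 + 230)/4 = 260.5.
Deadweight loss = ½ · (293 - 260.5) · (308 - 230) = ½ · 32.5 · 78 = 1267.5.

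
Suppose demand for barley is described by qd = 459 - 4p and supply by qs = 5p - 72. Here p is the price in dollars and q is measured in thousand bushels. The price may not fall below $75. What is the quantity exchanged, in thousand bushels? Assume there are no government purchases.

In a free market, 459 - 4p = 5p - 72 gives the equilibrium p* = 59, q* = 223.
The floor of 75 is above the equilibrium price 59, so it binds.
At p = 75: qd = 459 - 4·75 = 159 and qs = 5·75 - 72 = 303.
The quantity actually transacted is the short side, demand: 159.

159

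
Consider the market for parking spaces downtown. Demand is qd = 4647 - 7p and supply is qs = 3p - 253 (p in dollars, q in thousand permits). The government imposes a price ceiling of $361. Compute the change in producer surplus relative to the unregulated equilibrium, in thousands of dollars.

In a free market, 4647 - 7p = 3p - 253 gives the equilibrium p* = 490, q* = 1217.
Since 361 < 490, the ceiling is binding.
At p = 361: qd = 4647 - 7·361 = 2120 and qs = 3·361 - 253 = 830.
Producer surplus without the control is ½ · (490 - 253/3) · 1217 = 1481089/6.
With the ceiling, producers sell 830 units at 361, so PS = ½ · (361 - 253/3) · 830 = 344450/3.
Change in producer surplus = 344450/3 - 1481089/6 = -132031.5.

-132031.5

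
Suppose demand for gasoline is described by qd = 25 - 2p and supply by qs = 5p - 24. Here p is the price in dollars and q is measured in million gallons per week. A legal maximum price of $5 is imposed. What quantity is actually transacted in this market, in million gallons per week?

1

Equilibrium: 25 - 2p = 5p - 24, so 49 = 7p and p* = 7, q* = 11.
Because the ceiling (5) lies below the market-clearing price, it is binding.
At p = 5: qd = 25 - 2·5 = 15 and qs = 5·5 - 24 = 1.
The quantity actually transacted is the short side, supply: 1.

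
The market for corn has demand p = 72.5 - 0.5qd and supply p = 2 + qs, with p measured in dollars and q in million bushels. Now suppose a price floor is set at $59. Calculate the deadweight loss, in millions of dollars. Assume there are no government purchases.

300

Rearranging demand gives qd = 145 - 2p; rearranging supply gives qs = p - 2. In a free market, 145 - 2p = p - 2 gives the equilibrium p* = 49, q* = 47.
The floor of 59 is above the equilibrium price 49, so it binds.
At p = 59: qd = 145 - 2·59 = 27 and qs = 59 - 2 = 57.
Quantity traded falls to 27. At q = 27 the demand price is (145 - 27)/2 = 59 and the supply price is 2 + 27 = 29.
Deadweight loss = ½ · (59 - 29) · (47 - 27) = ½ · 30 · 20 = 300.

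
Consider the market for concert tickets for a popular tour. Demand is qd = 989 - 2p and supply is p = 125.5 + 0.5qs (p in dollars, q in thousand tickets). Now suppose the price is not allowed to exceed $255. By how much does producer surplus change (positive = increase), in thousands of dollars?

Rearranging supply gives qs = 2p - 251. In a free market, 989 - 2p = 2p - 251 gives the equilibrium p* = 310, q* = 369.
Since 255 < 310, the ceiling is binding.
At p = 255: qd = 989 - 2·255 = 479 and qs = 2·255 - 251 = 259.
Producer surplus without the control is ½ · (310 - 125.5) · 369 = 34040.25.
With the ceiling, producers sell 259 units at 255, so PS = ½ · (255 - 125.5) · 259 = 16770.25.
Change in producer surplus = 16770.25 - 34040.25 = -17270.

-17270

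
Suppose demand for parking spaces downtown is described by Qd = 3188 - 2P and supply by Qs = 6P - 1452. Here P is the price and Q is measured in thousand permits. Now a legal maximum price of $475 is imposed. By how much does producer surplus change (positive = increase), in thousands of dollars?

-179865

Setting quantity demanded equal to quantity supplied, 3188 - 2P = 6P - 1452, gives P* = 580 and Q* = 2028.
The ceiling of 475 is below the equilibrium price 580, so it binds.
At P = 475: Qd = 3188 - 2·475 = 2238 and Qs = 6·475 - 1452 = 1398.
Producer surplus without the control is ½ · (580 - 242) · 2028 = 342732.
With the ceiling, producers sell 1398 units at 475, so PS = ½ · (475 - 242) · 1398 = 162867.
Change in producer surplus = 162867 - 342732 = -179865.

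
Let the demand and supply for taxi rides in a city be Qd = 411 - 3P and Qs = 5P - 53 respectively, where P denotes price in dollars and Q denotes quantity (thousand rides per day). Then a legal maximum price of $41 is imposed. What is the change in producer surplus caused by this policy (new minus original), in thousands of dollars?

Without the control the market clears where 411 - 3P = 5P - 53, i.e. P* = 58 and Q* = 237.
The ceiling of 41 is below the equilibrium price 58, so it binds.
At P = 41: Qd = 411 - 3·41 = 288 and Qs = 5·41 - 53 = 152.
Producer surplus without the control is ½ · (58 - 10.6) · 237 = 5616.9.
With the ceiling, producers sell 152 units at 41, so PS = ½ · (41 - 10.6) · 152 = 2310.4.
Change in producer surplus = 2310.4 - 5616.9 = -3306.5.

-3306.5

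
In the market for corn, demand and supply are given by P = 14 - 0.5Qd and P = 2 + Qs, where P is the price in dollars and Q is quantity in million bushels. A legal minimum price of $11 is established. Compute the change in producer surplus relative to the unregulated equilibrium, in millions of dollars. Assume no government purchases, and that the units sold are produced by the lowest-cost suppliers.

4

Rearranging demand gives Qd = 28 - 2P; rearranging supply gives Qs = P - 2. Setting quantity demanded equal to quantity supplied, 28 - 2P = P - 2, gives P* = 10 and Q* = 8.
The floor of 11 is above the equilibrium price 10, so it binds.
At P = 11: Qd = 28 - 2·11 = 6 and Qs = 11 - 2 = 9.
Producer surplus without the control is ½ · (10 - 2) · 8 = 32.
With the floor, 6 units are sold at 11. The supply price at Q = 6 is 8, so PS = ½ · [(11 - 2) + (11 - 8)] · 6 = 36.
Change in producer surplus = 36 - 32 = 4.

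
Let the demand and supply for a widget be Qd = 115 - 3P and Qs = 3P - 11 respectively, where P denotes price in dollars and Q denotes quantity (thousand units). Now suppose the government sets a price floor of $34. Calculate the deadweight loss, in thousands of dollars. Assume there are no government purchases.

Equilibrium: 115 - 3P = 3P - 11, so 126 = 6P and P* = 21, Q* = 52.
Since 34 > 21, the floor is binding.
At P = 34: Qd = 115 - 3·34 = 13 and Qs = 3·34 - 11 = 91.
Quantity traded falls to 13. At Q = 13 the demand price is (115 - 13)/3 = 34 and the supply price is (11 + 13)/3 = 8.
Deadweight loss = ½ · (34 - 8) · (52 - 13) = ½ · 26 · 39 = 507.

507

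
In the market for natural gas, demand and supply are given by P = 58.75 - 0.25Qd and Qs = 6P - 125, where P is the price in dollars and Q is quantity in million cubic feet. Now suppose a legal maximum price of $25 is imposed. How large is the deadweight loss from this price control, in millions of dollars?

907.5

Rearranging demand gives Qd = 235 - 4P. Setting quantity demanded equal to quantity supplied, 235 - 4P = 6P - 125, gives P* = 36 and Q* = 91.
Since 25 < 36, the ceiling is binding.
At P = 25: Qd = 235 - 4·25 = 135 and Qs = 6·25 - 125 = 25.
Quantity traded falls to 25. At Q = 25 the demand price is (235 - 25)/4 = 52.5 and the supply price is (125 + 25)/6 = 25.
Deadweight loss = ½ · (52.5 - 25) · (91 - 25) = ½ · 27.5 · 66 = 907.5.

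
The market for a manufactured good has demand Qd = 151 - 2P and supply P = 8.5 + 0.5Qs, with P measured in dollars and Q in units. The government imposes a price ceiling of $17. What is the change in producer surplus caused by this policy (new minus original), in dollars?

Rearranging supply gives Qs = 2P - 17. Setting quantity demanded equal to quantity supplied, 151 - 2P = 2P - 17, gives P* = 42 and Q* = 67.
Because the ceiling (17) lies below the market-clearing price, it is binding.
At P = 17: Qd = 151 - 2·17 = 117 and Qs = 2·17 - 17 = 17.
Producer surplus without the control is ½ · (42 - 8.5) · 67 = 1122.25.
With the ceiling, producers sell 17 units at 17, so PS = ½ · (17 - 8.5) · 17 = 72.25.
Change in producer surplus = 72.25 - 1122.25 = -1050.

-1050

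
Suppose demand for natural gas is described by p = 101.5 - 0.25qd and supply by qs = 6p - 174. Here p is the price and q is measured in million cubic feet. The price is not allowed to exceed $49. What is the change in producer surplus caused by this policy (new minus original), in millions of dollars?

-1323

Rearranging demand gives qd = 406 - 4p. Equilibrium: 406 - 4p = 6p - 174, so 580 = 10p and p* = 58, q* = 174.
Because the ceiling (49) lies below the market-clearing price, it is binding.
At p = 49: qd = 406 - 4·49 = 210 and qs = 6·49 - 174 = 120.
Producer surplus without the control is ½ · (58 - 29) · 174 = 2523.
With the ceiling, producers sell 120 units at 49, so PS = ½ · (49 - 29) · 120 = 1200.
Change in producer surplus = 1200 - 2523 = -1323.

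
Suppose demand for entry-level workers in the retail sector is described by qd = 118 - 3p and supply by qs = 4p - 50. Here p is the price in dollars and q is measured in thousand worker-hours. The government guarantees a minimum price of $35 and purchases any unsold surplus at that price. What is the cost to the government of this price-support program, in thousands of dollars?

Without the control the market clears where 118 - 3p = 4p - 50, i.e. p* = 24 and q* = 46.
The floor of 35 is above the equilibrium price 24, so it binds.
At p = 35: qd = 118 - 3·35 = 13 and qs = 4·35 - 50 = 90.
Surplus = qs - qd = 77.
Government expenditure = surplus × support price = 77 × 35 = 2695.

2695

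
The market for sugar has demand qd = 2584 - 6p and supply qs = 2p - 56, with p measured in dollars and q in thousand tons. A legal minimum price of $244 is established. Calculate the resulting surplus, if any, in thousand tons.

0

Setting quantity demanded equal to quantity supplied, 2584 - 6p = 2p - 56, gives p* = 330 and q* = 604.
Since 244 is below p* = 330, the floor does not bind and the free-market outcome prevails.
Since the control does not bind, there is no surplus.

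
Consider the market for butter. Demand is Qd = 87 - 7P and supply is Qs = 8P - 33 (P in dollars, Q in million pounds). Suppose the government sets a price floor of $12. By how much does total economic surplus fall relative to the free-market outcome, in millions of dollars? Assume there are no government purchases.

105

Equilibrium: 87 - 7P = 8P - 33, so 120 = 15P and P* = 8, Q* = 31.
Because the floor (12) lies above the market-clearing price, it is binding.
At P = 12: Qd = 87 - 7·12 = 3 and Qs = 8·12 - 33 = 63.
Quantity traded falls to 3. At Q = 3 the demand price is (87 - 3)/7 = 12 and the supply price is (33 + 3)/8 = 4.5.
Deadweight loss = ½ · (12 - 4.5) · (31 - 3) = ½ · 7.5 · 28 = 105.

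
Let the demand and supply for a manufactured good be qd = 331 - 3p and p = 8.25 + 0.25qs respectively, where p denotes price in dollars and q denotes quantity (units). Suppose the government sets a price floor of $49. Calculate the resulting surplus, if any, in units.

Rearranging supply gives qs = 4p - 33. Setting quantity demanded equal to quantity supplied, 331 - 3p = 4p - 33, gives p* = 52 and q* = 175.
Since 49 is below p* = 52, the floor does not bind and the free-market outcome prevails.
Since the control does not bind, there is no surplus.

0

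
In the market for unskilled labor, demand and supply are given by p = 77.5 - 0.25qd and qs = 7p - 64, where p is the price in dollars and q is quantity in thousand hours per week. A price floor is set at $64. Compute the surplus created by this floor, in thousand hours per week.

Rearranging demand gives qd = 310 - 4p. In a free market, 310 - 4p = 7p - 64 gives the equilibrium p* = 34, q* = 174.
Since 64 > 34, the floor is binding.
At p = 64: qd = 310 - 4·64 = 54 and qs = 7·64 - 64 = 384.
Surplus = qs - qd = 384 - 54 = 330.

330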